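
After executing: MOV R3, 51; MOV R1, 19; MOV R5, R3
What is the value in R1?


Register state trace:
  MOV R3, 51  → R3 = 51
  MOV R1, 19  → R1 = 19
  MOV R5, R3  → R5 = 51
Final: R1 = 19

19


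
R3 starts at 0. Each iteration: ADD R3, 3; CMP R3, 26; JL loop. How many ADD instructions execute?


Loop trace (R3 starts at 0, target 26, step 3):
  ADD #1: R3 = 0 + 3 = 3  → 3 < 26, loop
  ADD #2: R3 = 3 + 3 = 6  → 6 < 26, loop
  ADD #3: R3 = 6 + 3 = 9  → 9 < 26, loop
  ADD #4: R3 = 9 + 3 = 12  → 12 < 26, loop
  ADD #5: R3 = 12 + 3 = 15  → 15 < 26, loop
  ADD #6: R3 = 15 + 3 = 18  → 18 < 26, loop
  ADD #7: R3 = 18 + 3 = 21  → 21 < 26, loop
  ADD #8: R3 = 21 + 3 = 24  → 24 < 26, loop
  ADD #9: R3 = 24 + 3 = 27  → 27 >= 26, exit
Total ADD instructions: 9

9


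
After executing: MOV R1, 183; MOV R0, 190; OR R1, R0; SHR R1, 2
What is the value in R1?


Register state trace:
  MOV R1, 183  → R1 = 183 (0b10110111)
  MOV R0, 190  → R0 = 190 (0b10111110)
  OR R1, R0  → R1 = 183 OR 190 = 191 (0b10111111)
  SHR R1, 2  → R1 = 191 >> 2 = 47
Final: R1 = 47

47


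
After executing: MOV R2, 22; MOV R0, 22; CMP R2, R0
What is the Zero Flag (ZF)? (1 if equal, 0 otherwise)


Register state trace:
  MOV R2, 22  → R2 = 22
  MOV R0, 22  → R0 = 22
  CMP R2, R0  → computes 22 - 22 = 0
  Result is zero, so values are equal
ZF = 1

1


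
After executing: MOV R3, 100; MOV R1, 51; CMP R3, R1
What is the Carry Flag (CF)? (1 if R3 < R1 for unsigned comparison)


Register state trace:
  MOV R3, 100  → R3 = 100
  MOV R1, 51  → R1 = 51
  CMP R3, R1  → unsigned 100 - 51: no borrow
  100 >= 51, so CF = 0
CF = 0

0


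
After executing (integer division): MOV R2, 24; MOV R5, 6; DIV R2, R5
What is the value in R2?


Register state trace:
  MOV R2, 24  → R2 = 24
  MOV R5, 6  → R5 = 6
  DIV R2, R5  → R2 = 24 // 6 = 4
Final: R2 = 4

4


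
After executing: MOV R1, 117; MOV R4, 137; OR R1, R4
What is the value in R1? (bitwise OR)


Register state trace:
  MOV R1, 117  → R1 = 117 (0b01110101)
  MOV R4, 137  → R4 = 137 (0b10001001)
  OR R1, R4   → R1 = 117 OR 137 = 253 (0b11111101)
Final: R1 = 253

253


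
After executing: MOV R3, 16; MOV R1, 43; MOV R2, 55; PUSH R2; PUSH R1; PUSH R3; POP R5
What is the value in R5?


Stack trace (top is rightmost):
  MOV R3, 16  → R3 = 16
  MOV R1, 43  → R1 = 43
  MOV R2, 55  → R2 = 55
  PUSH R2  → stack: [55]
  PUSH R1  → stack: [55, 43]
  PUSH R3  → stack: [55, 43, 16]
  POP R5  → R5 = 16, stack: [55, 43]
Final: R5 = 16

16


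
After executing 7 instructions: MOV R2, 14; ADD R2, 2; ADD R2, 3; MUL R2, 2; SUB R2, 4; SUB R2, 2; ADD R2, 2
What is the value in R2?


Register state trace:
  MOV R2, 14  → R2 = 14
  ADD R2, 2  → R2 = 14 + 2 = 16
  ADD R2, 3  → R2 = 16 + 3 = 19
  MUL R2, 2  → R2 = 19 * 2 = 38
  SUB R2, 4  → R2 = 38 - 4 = 34
  SUB R2, 2  → R2 = 34 - 2 = 32
  ADD R2, 2  → R2 = 32 + 2 = 34
Final: R2 = 34

34


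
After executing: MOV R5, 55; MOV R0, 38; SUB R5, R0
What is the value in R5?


Register state trace:
  MOV R5, 55  → R5 = 55
  MOV R0, 38  → R0 = 38
  SUB R5, R0  → R5 = 55 - 38 = 17
Final: R5 = 17

17


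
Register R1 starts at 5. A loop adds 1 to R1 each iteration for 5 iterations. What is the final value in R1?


Starting value: R1 = 5
  Iter 1: R1 = 5 + 1 = 6
  Iter 2: R1 = 6 + 1 = 7
  Iter 3: R1 = 7 + 1 = 8
  Iter 4: R1 = 8 + 1 = 9
  Iter 5: R1 = 9 + 1 = 10
Final: R1 = 10

10


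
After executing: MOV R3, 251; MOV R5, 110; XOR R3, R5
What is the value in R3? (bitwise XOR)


Register state trace:
  MOV R3, 251  → R3 = 251 (0b11111011)
  MOV R5, 110  → R5 = 110 (0b01101110)
  XOR R3, R5  → R3 = 251 XOR 110 = 149 (0b10010101)
Final: R3 = 149

149


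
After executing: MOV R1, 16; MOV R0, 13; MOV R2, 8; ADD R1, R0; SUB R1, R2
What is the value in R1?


Register state trace:
  MOV R1, 16  → R1 = 16
  MOV R0, 13  → R0 = 13
  MOV R2, 8  → R2 = 8
  ADD R1, R0  → R1 = 16 + 13 = 29
  SUB R1, R2  → R1 = 29 - 8 = 21
Final: R1 = 21

21


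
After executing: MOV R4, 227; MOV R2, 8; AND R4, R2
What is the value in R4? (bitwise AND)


Register state trace:
  MOV R4, 227  → R4 = 227 (0b11100011)
  MOV R2, 8  → R2 = 8 (0b00001000)
  AND R4, R2  → R4 = 227 AND 8 = 0 (0b00000000)
Final: R4 = 0

0


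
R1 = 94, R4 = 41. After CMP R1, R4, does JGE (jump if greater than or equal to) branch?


Trace:
  R1 = 94, R4 = 41
  CMP R1, R4  → compares 94 vs 41
  JGE checks: is 94 greater than or equal to 41?
  94 > 41, so condition is true
Branch taken: Yes

Yes


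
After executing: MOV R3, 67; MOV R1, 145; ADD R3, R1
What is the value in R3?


Register state trace:
  MOV R3, 67  → R3 = 67
  MOV R1, 145  → R1 = 145
  ADD R3, R1  → R3 = 67 + 145 = 212
Final: R3 = 212

212


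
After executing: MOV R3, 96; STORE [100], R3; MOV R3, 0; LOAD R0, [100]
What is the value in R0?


Register and memory trace:
  MOV R3, 96  → R3 = 96
  STORE [100], R3  → mem[100] = 96
  MOV R3, 0  → R3 = 0
  LOAD R0, [100]  → R0 = mem[100] = 96
Final: R0 = 96

96


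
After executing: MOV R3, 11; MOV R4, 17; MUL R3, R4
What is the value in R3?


Register state trace:
  MOV R3, 11  → R3 = 11
  MOV R4, 17  → R4 = 17
  MUL R3, R4  → R3 = 11 * 17 = 187
Final: R3 = 187

187


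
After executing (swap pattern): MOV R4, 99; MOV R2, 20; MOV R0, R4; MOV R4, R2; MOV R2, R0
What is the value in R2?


Register state trace (swap pattern):
  MOV R4, 99  → R4 = 99
  MOV R2, 20  → R2 = 20
  MOV R0, R4  → R0 = 99  (save R4)
  MOV R4, R2  → R4 = 20  (R4 gets R2's value)
  MOV R2, R0  → R2 = 99  (R2 gets saved value)
Final: R2 = 99

99


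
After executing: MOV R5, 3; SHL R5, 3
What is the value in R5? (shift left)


Register state trace:
  MOV R5, 3  → R5 = 3
  SHL R5, 3  → R5 = 3 << 3 = 3 * 2^3 = 24
Final: R5 = 24

24


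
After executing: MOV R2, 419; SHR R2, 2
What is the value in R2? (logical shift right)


Register state trace:
  MOV R2, 419  → R2 = 419
  SHR R2, 2  → R2 = 419 >> 2 = 419 // 2^2 = 104
Final: R2 = 104

104


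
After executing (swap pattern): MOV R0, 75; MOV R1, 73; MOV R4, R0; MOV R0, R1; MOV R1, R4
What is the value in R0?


Register state trace (swap pattern):
  MOV R0, 75  → R0 = 75
  MOV R1, 73  → R1 = 73
  MOV R4, R0  → R4 = 75  (save R0)
  MOV R0, R1  → R0 = 73  (R0 gets R1's value)
  MOV R1, R4  → R1 = 75  (R1 gets saved value)
Final: R0 = 73

73


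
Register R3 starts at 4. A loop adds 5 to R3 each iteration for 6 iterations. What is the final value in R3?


Starting value: R3 = 4
  Iter 1: R3 = 4 + 5 = 9
  Iter 2: R3 = 9 + 5 = 14
  Iter 3: R3 = 14 + 5 = 19
  Iter 4: R3 = 19 + 5 = 24
  Iter 5: R3 = 24 + 5 = 29
  Iter 6: R3 = 29 + 5 = 34
Final: R3 = 34

34


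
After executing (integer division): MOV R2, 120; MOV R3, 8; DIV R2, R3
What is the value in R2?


Register state trace:
  MOV R2, 120  → R2 = 120
  MOV R3, 8  → R3 = 8
  DIV R2, R3  → R2 = 120 // 8 = 15
Final: R2 = 15

15


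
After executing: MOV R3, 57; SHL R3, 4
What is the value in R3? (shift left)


Register state trace:
  MOV R3, 57  → R3 = 57
  SHL R3, 4  → R3 = 57 << 4 = 57 * 2^4 = 912
Final: R3 = 912

912


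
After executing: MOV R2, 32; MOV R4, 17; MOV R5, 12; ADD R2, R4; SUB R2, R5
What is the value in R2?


Register state trace:
  MOV R2, 32  → R2 = 32
  MOV R4, 17  → R4 = 17
  MOV R5, 12  → R5 = 12
  ADD R2, R4  → R2 = 32 + 17 = 49
  SUB R2, R5  → R2 = 49 - 12 = 37
Final: R2 = 37

37


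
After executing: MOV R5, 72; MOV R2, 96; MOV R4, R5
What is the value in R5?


Register state trace:
  MOV R5, 72  → R5 = 72
  MOV R2, 96  → R2 = 96
  MOV R4, R5  → R4 = 72
Final: R5 = 72

72


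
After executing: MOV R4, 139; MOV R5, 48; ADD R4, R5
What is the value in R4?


Register state trace:
  MOV R4, 139  → R4 = 139
  MOV R5, 48  → R5 = 48
  ADD R4, R5  → R4 = 139 + 48 = 187
Final: R4 = 187

187


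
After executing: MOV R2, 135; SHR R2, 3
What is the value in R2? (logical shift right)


Register state trace:
  MOV R2, 135  → R2 = 135
  SHR R2, 3  → R2 = 135 >> 3 = 135 // 2^3 = 16
Final: R2 = 16

16


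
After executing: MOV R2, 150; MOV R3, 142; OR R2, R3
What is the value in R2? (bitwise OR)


Register state trace:
  MOV R2, 150  → R2 = 150 (0b10010110)
  MOV R3, 142  → R3 = 142 (0b10001110)
  OR R2, R3   → R2 = 150 OR 142 = 158 (0b10011110)
Final: R2 = 158

158


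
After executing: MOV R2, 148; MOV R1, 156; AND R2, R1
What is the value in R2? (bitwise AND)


Register state trace:
  MOV R2, 148  → R2 = 148 (0b10010100)
  MOV R1, 156  → R1 = 156 (0b10011100)
  AND R2, R1  → R2 = 148 AND 156 = 148 (0b10010100)
Final: R2 = 148

148


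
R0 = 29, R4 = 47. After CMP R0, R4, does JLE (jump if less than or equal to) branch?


Trace:
  R0 = 29, R4 = 47
  CMP R0, R4  → compares 29 vs 47
  JLE checks: is 29 less than or equal to 47?
  29 < 47, so condition is true
Branch taken: Yes

Yes


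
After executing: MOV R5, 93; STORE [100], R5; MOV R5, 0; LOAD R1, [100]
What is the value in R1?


Register and memory trace:
  MOV R5, 93  → R5 = 93
  STORE [100], R5  → mem[100] = 93
  MOV R5, 0  → R5 = 0
  LOAD R1, [100]  → R1 = mem[100] = 93
Final: R1 = 93

93


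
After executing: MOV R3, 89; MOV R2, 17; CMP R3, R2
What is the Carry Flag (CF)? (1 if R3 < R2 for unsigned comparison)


Register state trace:
  MOV R3, 89  → R3 = 89
  MOV R2, 17  → R2 = 17
  CMP R3, R2  → unsigned 89 - 17: no borrow
  89 >= 17, so CF = 0
CF = 0

0


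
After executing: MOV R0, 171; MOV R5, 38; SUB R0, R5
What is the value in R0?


Register state trace:
  MOV R0, 171  → R0 = 171
  MOV R5, 38  → R5 = 38
  SUB R0, R5  → R0 = 171 - 38 = 133
Final: R0 = 133

133


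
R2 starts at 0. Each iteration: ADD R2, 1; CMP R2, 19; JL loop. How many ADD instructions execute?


Loop trace (R2 starts at 0, target 19, step 1):
  ADD #1: R2 = 0 + 1 = 1  → 1 < 19, loop
  ADD #2: R2 = 1 + 1 = 2  → 2 < 19, loop
  ADD #3: R2 = 2 + 1 = 3  → 3 < 19, loop
  ADD #4: R2 = 3 + 1 = 4  → 4 < 19, loop
  ADD #5: R2 = 4 + 1 = 5  → 5 < 19, loop
  ADD #6: R2 = 5 + 1 = 6  → 6 < 19, loop
  ADD #7: R2 = 6 + 1 = 7  → 7 < 19, loop
  ADD #8: R2 = 7 + 1 = 8  → 8 < 19, loop
  ADD #9: R2 = 8 + 1 = 9  → 9 < 19, loop
  ADD #10: R2 = 9 + 1 = 10  → 10 < 19, loop
  ADD #11: R2 = 10 + 1 = 11  → 11 < 19, loop
  ADD #12: R2 = 11 + 1 = 12  → 12 < 19, loop
  ADD #13: R2 = 12 + 1 = 13  → 13 < 19, loop
  ADD #14: R2 = 13 + 1 = 14  → 14 < 19, loop
  ADD #15: R2 = 14 + 1 = 15  → 15 < 19, loop
  ADD #16: R2 = 15 + 1 = 16  → 16 < 19, loop
  ADD #17: R2 = 16 + 1 = 17  → 17 < 19, loop
  ADD #18: R2 = 17 + 1 = 18  → 18 < 19, loop
  ADD #19: R2 = 18 + 1 = 19  → 19 >= 19, exit
Total ADD instructions: 19

19


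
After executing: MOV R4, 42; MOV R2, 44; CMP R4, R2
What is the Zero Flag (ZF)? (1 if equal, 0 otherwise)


Register state trace:
  MOV R4, 42  → R4 = 42
  MOV R2, 44  → R2 = 44
  CMP R4, R2  → computes 42 - 44 = -2
  Result is nonzero, so values are not equal
ZF = 0

0


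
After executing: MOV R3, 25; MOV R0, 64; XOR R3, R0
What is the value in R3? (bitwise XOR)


Register state trace:
  MOV R3, 25  → R3 = 25 (0b00011001)
  MOV R0, 64  → R0 = 64 (0b01000000)
  XOR R3, R0  → R3 = 25 XOR 64 = 89 (0b01011001)
Final: R3 = 89

89


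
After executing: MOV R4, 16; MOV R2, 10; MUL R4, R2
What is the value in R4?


Register state trace:
  MOV R4, 16  → R4 = 16
  MOV R2, 10  → R2 = 10
  MUL R4, R2  → R4 = 16 * 10 = 160
Final: R4 = 160

160


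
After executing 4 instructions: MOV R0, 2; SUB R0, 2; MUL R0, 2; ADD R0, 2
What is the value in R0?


Register state trace:
  MOV R0, 2  → R0 = 2
  SUB R0, 2  → R0 = 2 - 2 = 0
  MUL R0, 2  → R0 = 0 * 2 = 0
  ADD R0, 2  → R0 = 0 + 2 = 2
Final: R0 = 2

2


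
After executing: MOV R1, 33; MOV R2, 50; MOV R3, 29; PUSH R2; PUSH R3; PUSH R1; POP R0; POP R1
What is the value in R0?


Stack trace (top is rightmost):
  MOV R1, 33  → R1 = 33
  MOV R2, 50  → R2 = 50
  MOV R3, 29  → R3 = 29
  PUSH R2  → stack: [50]
  PUSH R3  → stack: [50, 29]
  PUSH R1  → stack: [50, 29, 33]
  POP R0  → R0 = 33, stack: [50, 29]
  POP R1  → R1 = 29, stack: [50]
Final: R0 = 33

33


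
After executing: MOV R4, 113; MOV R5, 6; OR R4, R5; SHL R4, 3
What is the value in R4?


Register state trace:
  MOV R4, 113  → R4 = 113 (0b01110001)
  MOV R5, 6  → R5 = 6 (0b00000110)
  OR R4, R5  → R4 = 113 OR 6 = 119 (0b01110111)
  SHL R4, 3  → R4 = 119 << 3 = 952
Final: R4 = 952

952


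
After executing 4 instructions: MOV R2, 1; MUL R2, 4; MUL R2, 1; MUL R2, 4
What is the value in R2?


Register state trace:
  MOV R2, 1  → R2 = 1
  MUL R2, 4  → R2 = 1 * 4 = 4
  MUL R2, 1  → R2 = 4 * 1 = 4
  MUL R2, 4  → R2 = 4 * 4 = 16
Final: R2 = 16

16


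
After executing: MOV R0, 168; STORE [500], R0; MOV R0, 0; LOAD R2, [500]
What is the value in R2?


Register and memory trace:
  MOV R0, 168  → R0 = 168
  STORE [500], R0  → mem[500] = 168
  MOV R0, 0  → R0 = 0
  LOAD R2, [500]  → R2 = mem[500] = 168
Final: R2 = 168

168


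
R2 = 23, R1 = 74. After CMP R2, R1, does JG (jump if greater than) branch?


Trace:
  R2 = 23, R1 = 74
  CMP R2, R1  → compares 23 vs 74
  JG checks: is 23 greater than 74?
  23 < 74, so condition is false
Branch taken: No

No


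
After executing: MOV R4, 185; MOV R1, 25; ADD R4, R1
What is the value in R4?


Register state trace:
  MOV R4, 185  → R4 = 185
  MOV R1, 25  → R1 = 25
  ADD R4, R1  → R4 = 185 + 25 = 210
Final: R4 = 210

210


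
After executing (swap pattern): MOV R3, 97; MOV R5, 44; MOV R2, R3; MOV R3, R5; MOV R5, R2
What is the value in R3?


Register state trace (swap pattern):
  MOV R3, 97  → R3 = 97
  MOV R5, 44  → R5 = 44
  MOV R2, R3  → R2 = 97  (save R3)
  MOV R3, R5  → R3 = 44  (R3 gets R5's value)
  MOV R5, R2  → R5 = 97  (R5 gets saved value)
Final: R3 = 44

44


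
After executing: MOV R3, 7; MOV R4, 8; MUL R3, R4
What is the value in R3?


Register state trace:
  MOV R3, 7  → R3 = 7
  MOV R4, 8  → R4 = 8
  MUL R3, R4  → R3 = 7 * 8 = 56
Final: R3 = 56

56


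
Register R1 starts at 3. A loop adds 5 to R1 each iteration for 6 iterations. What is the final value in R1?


Starting value: R1 = 3
  Iter 1: R1 = 3 + 5 = 8
  Iter 2: R1 = 8 + 5 = 13
  Iter 3: R1 = 13 + 5 = 18
  Iter 4: R1 = 18 + 5 = 23
  Iter 5: R1 = 23 + 5 = 28
  Iter 6: R1 = 28 + 5 = 33
Final: R1 = 33

33


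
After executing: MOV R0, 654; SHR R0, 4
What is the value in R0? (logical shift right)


Register state trace:
  MOV R0, 654  → R0 = 654
  SHR R0, 4  → R0 = 654 >> 4 = 654 // 2^4 = 40
Final: R0 = 40

40


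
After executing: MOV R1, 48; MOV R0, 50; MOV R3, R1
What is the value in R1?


Register state trace:
  MOV R1, 48  → R1 = 48
  MOV R0, 50  → R0 = 50
  MOV R3, R1  → R3 = 48
Final: R1 = 48

48


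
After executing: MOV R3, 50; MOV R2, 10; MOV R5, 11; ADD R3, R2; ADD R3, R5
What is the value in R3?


Register state trace:
  MOV R3, 50  → R3 = 50
  MOV R2, 10  → R2 = 10
  MOV R5, 11  → R5 = 11
  ADD R3, R2  → R3 = 50 + 10 = 60
  ADD R3, R5  → R3 = 60 + 11 = 71
Final: R3 = 71

71


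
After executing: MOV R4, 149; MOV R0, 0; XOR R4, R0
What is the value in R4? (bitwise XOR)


Register state trace:
  MOV R4, 149  → R4 = 149 (0b10010101)
  MOV R0, 0  → R0 = 0 (0b00000000)
  XOR R4, R0  → R4 = 149 XOR 0 = 149 (0b10010101)
Final: R4 = 149

149


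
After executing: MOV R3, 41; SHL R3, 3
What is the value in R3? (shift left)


Register state trace:
  MOV R3, 41  → R3 = 41
  SHL R3, 3  → R3 = 41 << 3 = 41 * 2^3 = 328
Final: R3 = 328

328


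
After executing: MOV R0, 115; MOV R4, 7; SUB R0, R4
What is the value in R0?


Register state trace:
  MOV R0, 115  → R0 = 115
  MOV R4, 7  → R4 = 7
  SUB R0, R4  → R0 = 115 - 7 = 108
Final: R0 = 108

108


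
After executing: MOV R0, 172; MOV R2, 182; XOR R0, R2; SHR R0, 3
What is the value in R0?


Register state trace:
  MOV R0, 172  → R0 = 172 (0b10101100)
  MOV R2, 182  → R2 = 182 (0b10110110)
  XOR R0, R2  → R0 = 172 XOR 182 = 26 (0b00011010)
  SHR R0, 3  → R0 = 26 >> 3 = 3
Final: R0 = 3

3


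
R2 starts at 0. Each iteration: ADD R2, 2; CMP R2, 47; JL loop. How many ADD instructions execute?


Loop trace (R2 starts at 0, target 47, step 2):
  ADD #1: R2 = 0 + 2 = 2  → 2 < 47, loop
  ADD #2: R2 = 2 + 2 = 4  → 4 < 47, loop
  ADD #3: R2 = 4 + 2 = 6  → 6 < 47, loop
  ADD #4: R2 = 6 + 2 = 8  → 8 < 47, loop
  ADD #5: R2 = 8 + 2 = 10  → 10 < 47, loop
  ADD #6: R2 = 10 + 2 = 12  → 12 < 47, loop
  ADD #7: R2 = 12 + 2 = 14  → 14 < 47, loop
  ADD #8: R2 = 14 + 2 = 16  → 16 < 47, loop
  ADD #9: R2 = 16 + 2 = 18  → 18 < 47, loop
  ADD #10: R2 = 18 + 2 = 20  → 20 < 47, loop
  ADD #11: R2 = 20 + 2 = 22  → 22 < 47, loop
  ADD #12: R2 = 22 + 2 = 24  → 24 < 47, loop
  ADD #13: R2 = 24 + 2 = 26  → 26 < 47, loop
  ADD #14: R2 = 26 + 2 = 28  → 28 < 47, loop
  ADD #15: R2 = 28 + 2 = 30  → 30 < 47, loop
  ADD #16: R2 = 30 + 2 = 32  → 32 < 47, loop
  ADD #17: R2 = 32 + 2 = 34  → 34 < 47, loop
  ADD #18: R2 = 34 + 2 = 36  → 36 < 47, loop
  ADD #19: R2 = 36 + 2 = 38  → 38 < 47, loop
  ADD #20: R2 = 38 + 2 = 40  → 40 < 47, loop
  ADD #21: R2 = 40 + 2 = 42  → 42 < 47, loop
  ADD #22: R2 = 42 + 2 = 44  → 44 < 47, loop
  ADD #23: R2 = 44 + 2 = 46  → 46 < 47, loop
  ADD #24: R2 = 46 + 2 = 48  → 48 >= 47, exit
Total ADD instructions: 24

24


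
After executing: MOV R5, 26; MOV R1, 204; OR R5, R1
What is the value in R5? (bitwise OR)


Register state trace:
  MOV R5, 26  → R5 = 26 (0b00011010)
  MOV R1, 204  → R1 = 204 (0b11001100)
  OR R5, R1   → R5 = 26 OR 204 = 222 (0b11011110)
Final: R5 = 222

222


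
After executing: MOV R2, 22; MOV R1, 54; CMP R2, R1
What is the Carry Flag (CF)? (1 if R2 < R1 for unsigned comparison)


Register state trace:
  MOV R2, 22  → R2 = 22
  MOV R1, 54  → R1 = 54
  CMP R2, R1  → unsigned 22 - 54: borrow occurs
  22 < 54, so CF = 1
CF = 1

1


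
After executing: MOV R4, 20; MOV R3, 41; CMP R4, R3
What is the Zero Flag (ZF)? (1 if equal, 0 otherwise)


Register state trace:
  MOV R4, 20  → R4 = 20
  MOV R3, 41  → R3 = 41
  CMP R4, R3  → computes 20 - 41 = -21
  Result is nonzero, so values are not equal
ZF = 0

0


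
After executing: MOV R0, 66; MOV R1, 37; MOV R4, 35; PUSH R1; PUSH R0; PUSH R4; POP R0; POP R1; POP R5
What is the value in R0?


Stack trace (top is rightmost):
  MOV R0, 66  → R0 = 66
  MOV R1, 37  → R1 = 37
  MOV R4, 35  → R4 = 35
  PUSH R1  → stack: [37]
  PUSH R0  → stack: [37, 66]
  PUSH R4  → stack: [37, 66, 35]
  POP R0  → R0 = 35, stack: [37, 66]
  POP R1  → R1 = 66, stack: [37]
  POP R5  → R5 = 37, stack: []
Final: R0 = 35

35


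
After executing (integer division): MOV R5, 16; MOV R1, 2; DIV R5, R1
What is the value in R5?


Register state trace:
  MOV R5, 16  → R5 = 16
  MOV R1, 2  → R1 = 2
  DIV R5, R1  → R5 = 16 // 2 = 8
Final: R5 = 8

8


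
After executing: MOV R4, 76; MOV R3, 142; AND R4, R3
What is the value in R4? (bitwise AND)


Register state trace:
  MOV R4, 76  → R4 = 76 (0b01001100)
  MOV R3, 142  → R3 = 142 (0b10001110)
  AND R4, R3  → R4 = 76 AND 142 = 12 (0b00001100)
Final: R4 = 12

12


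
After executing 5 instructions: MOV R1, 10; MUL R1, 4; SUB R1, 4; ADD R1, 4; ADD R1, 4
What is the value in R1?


Register state trace:
  MOV R1, 10  → R1 = 10
  MUL R1, 4  → R1 = 10 * 4 = 40
  SUB R1, 4  → R1 = 40 - 4 = 36
  ADD R1, 4  → R1 = 36 + 4 = 40
  ADD R1, 4  → R1 = 40 + 4 = 44
Final: R1 = 44

44


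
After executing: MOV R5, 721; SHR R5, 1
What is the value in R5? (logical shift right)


Register state trace:
  MOV R5, 721  → R5 = 721
  SHR R5, 1  → R5 = 721 >> 1 = 721 // 2^1 = 360
Final: R5 = 360

360


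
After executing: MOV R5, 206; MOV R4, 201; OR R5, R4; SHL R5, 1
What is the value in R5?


Register state trace:
  MOV R5, 206  → R5 = 206 (0b11001110)
  MOV R4, 201  → R4 = 201 (0b11001001)
  OR R5, R4  → R5 = 206 OR 201 = 207 (0b11001111)
  SHL R5, 1  → R5 = 207 << 1 = 414
Final: R5 = 414

414


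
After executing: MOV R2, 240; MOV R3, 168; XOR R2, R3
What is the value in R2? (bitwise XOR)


Register state trace:
  MOV R2, 240  → R2 = 240 (0b11110000)
  MOV R3, 168  → R3 = 168 (0b10101000)
  XOR R2, R3  → R2 = 240 XOR 168 = 88 (0b01011000)
Final: R2 = 88

88


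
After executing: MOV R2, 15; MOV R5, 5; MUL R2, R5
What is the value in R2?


Register state trace:
  MOV R2, 15  → R2 = 15
  MOV R5, 5  → R5 = 5
  MUL R2, R5  → R2 = 15 * 5 = 75
Final: R2 = 75

75


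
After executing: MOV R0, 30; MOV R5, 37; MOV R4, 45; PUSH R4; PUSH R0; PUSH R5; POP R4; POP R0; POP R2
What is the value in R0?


Stack trace (top is rightmost):
  MOV R0, 30  → R0 = 30
  MOV R5, 37  → R5 = 37
  MOV R4, 45  → R4 = 45
  PUSH R4  → stack: [45]
  PUSH R0  → stack: [45, 30]
  PUSH R5  → stack: [45, 30, 37]
  POP R4  → R4 = 37, stack: [45, 30]
  POP R0  → R0 = 30, stack: [45]
  POP R2  → R2 = 45, stack: []
Final: R0 = 30

30


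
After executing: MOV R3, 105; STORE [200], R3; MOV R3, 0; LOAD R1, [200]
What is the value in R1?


Register and memory trace:
  MOV R3, 105  → R3 = 105
  STORE [200], R3  → mem[200] = 105
  MOV R3, 0  → R3 = 0
  LOAD R1, [200]  → R1 = mem[200] = 105
Final: R1 = 105

105


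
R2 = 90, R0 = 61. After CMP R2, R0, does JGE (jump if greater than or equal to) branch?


Trace:
  R2 = 90, R0 = 61
  CMP R2, R0  → compares 90 vs 61
  JGE checks: is 90 greater than or equal to 61?
  90 > 61, so condition is true
Branch taken: Yes

Yes


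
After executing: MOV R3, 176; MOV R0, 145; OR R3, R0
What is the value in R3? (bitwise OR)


Register state trace:
  MOV R3, 176  → R3 = 176 (0b10110000)
  MOV R0, 145  → R0 = 145 (0b10010001)
  OR R3, R0   → R3 = 176 OR 145 = 177 (0b10110001)
Final: R3 = 177

177


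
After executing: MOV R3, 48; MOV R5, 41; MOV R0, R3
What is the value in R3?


Register state trace:
  MOV R3, 48  → R3 = 48
  MOV R5, 41  → R5 = 41
  MOV R0, R3  → R0 = 48
Final: R3 = 48

48


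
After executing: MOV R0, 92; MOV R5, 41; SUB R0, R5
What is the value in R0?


Register state trace:
  MOV R0, 92  → R0 = 92
  MOV R5, 41  → R5 = 41
  SUB R0, R5  → R0 = 92 - 41 = 51
Final: R0 = 51

51


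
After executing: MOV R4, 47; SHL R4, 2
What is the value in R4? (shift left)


Register state trace:
  MOV R4, 47  → R4 = 47
  SHL R4, 2  → R4 = 47 << 2 = 47 * 2^2 = 188
Final: R4 = 188

188


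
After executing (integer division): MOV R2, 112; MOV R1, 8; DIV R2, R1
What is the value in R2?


Register state trace:
  MOV R2, 112  → R2 = 112
  MOV R1, 8  → R1 = 8
  DIV R2, R1  → R2 = 112 // 8 = 14
Final: R2 = 14

14


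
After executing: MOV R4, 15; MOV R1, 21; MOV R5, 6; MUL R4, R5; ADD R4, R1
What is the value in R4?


Register state trace:
  MOV R4, 15  → R4 = 15
  MOV R1, 21  → R1 = 21
  MOV R5, 6  → R5 = 6
  MUL R4, R5  → R4 = 15 * 6 = 90
  ADD R4, R1  → R4 = 90 + 21 = 111
Final: R4 = 111

111


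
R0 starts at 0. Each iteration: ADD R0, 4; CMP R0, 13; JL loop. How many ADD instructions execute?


Loop trace (R0 starts at 0, target 13, step 4):
  ADD #1: R0 = 0 + 4 = 4  → 4 < 13, loop
  ADD #2: R0 = 4 + 4 = 8  → 8 < 13, loop
  ADD #3: R0 = 8 + 4 = 12  → 12 < 13, loop
  ADD #4: R0 = 12 + 4 = 16  → 16 >= 13, exit
Total ADD instructions: 4

4


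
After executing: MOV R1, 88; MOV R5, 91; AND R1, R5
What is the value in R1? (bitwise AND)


Register state trace:
  MOV R1, 88  → R1 = 88 (0b01011000)
  MOV R5, 91  → R5 = 91 (0b01011011)
  AND R1, R5  → R1 = 88 AND 91 = 88 (0b01011000)
Final: R1 = 88

88


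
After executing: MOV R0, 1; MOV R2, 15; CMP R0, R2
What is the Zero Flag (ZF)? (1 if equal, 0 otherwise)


Register state trace:
  MOV R0, 1  → R0 = 1
  MOV R2, 15  → R2 = 15
  CMP R0, R2  → computes 1 - 15 = -14
  Result is nonzero, so values are not equal
ZF = 0

0


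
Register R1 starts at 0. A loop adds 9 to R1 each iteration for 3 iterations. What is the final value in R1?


Starting value: R1 = 0
  Iter 1: R1 = 0 + 9 = 9
  Iter 2: R1 = 9 + 9 = 18
  Iter 3: R1 = 18 + 9 = 27
Final: R1 = 27

27


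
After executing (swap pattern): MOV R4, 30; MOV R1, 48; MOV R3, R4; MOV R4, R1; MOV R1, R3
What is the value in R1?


Register state trace (swap pattern):
  MOV R4, 30  → R4 = 30
  MOV R1, 48  → R1 = 48
  MOV R3, R4  → R3 = 30  (save R4)
  MOV R4, R1  → R4 = 48  (R4 gets R1's value)
  MOV R1, R3  → R1 = 30  (R1 gets saved value)
Final: R1 = 30

30


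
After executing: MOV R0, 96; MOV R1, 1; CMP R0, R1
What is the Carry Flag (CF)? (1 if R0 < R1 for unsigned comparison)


Register state trace:
  MOV R0, 96  → R0 = 96
  MOV R1, 1  → R1 = 1
  CMP R0, R1  → unsigned 96 - 1: no borrow
  96 >= 1, so CF = 0
CF = 0

0


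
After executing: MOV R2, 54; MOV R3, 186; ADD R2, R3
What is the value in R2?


Register state trace:
  MOV R2, 54  → R2 = 54
  MOV R3, 186  → R3 = 186
  ADD R2, R3  → R2 = 54 + 186 = 240
Final: R2 = 240

240


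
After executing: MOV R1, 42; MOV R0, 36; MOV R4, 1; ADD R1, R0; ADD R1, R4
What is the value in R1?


Register state trace:
  MOV R1, 42  → R1 = 42
  MOV R0, 36  → R0 = 36
  MOV R4, 1  → R4 = 1
  ADD R1, R0  → R1 = 42 + 36 = 78
  ADD R1, R4  → R1 = 78 + 1 = 79
Final: R1 = 79

79


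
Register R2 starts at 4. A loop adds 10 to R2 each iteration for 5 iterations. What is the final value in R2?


Starting value: R2 = 4
  Iter 1: R2 = 4 + 10 = 14
  Iter 2: R2 = 14 + 10 = 24
  Iter 3: R2 = 24 + 10 = 34
  Iter 4: R2 = 34 + 10 = 44
  Iter 5: R2 = 44 + 10 = 54
Final: R2 = 54

54


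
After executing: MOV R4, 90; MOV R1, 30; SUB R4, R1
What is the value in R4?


Register state trace:
  MOV R4, 90  → R4 = 90
  MOV R1, 30  → R1 = 30
  SUB R4, R1  → R4 = 90 - 30 = 60
Final: R4 = 60

60


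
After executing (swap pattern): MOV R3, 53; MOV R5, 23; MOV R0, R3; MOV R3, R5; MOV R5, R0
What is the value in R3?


Register state trace (swap pattern):
  MOV R3, 53  → R3 = 53
  MOV R5, 23  → R5 = 23
  MOV R0, R3  → R0 = 53  (save R3)
  MOV R3, R5  → R3 = 23  (R3 gets R5's value)
  MOV R5, R0  → R5 = 53  (R5 gets saved value)
Final: R3 = 23

23


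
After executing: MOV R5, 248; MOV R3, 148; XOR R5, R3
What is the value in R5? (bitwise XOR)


Register state trace:
  MOV R5, 248  → R5 = 248 (0b11111000)
  MOV R3, 148  → R3 = 148 (0b10010100)
  XOR R5, R3  → R5 = 248 XOR 148 = 108 (0b01101100)
Final: R5 = 108

108


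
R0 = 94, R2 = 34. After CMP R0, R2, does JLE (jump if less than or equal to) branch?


Trace:
  R0 = 94, R2 = 34
  CMP R0, R2  → compares 94 vs 34
  JLE checks: is 94 less than or equal to 34?
  94 > 34, so condition is false
Branch taken: No

No


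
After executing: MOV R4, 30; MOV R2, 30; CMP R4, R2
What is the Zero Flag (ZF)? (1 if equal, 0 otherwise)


Register state trace:
  MOV R4, 30  → R4 = 30
  MOV R2, 30  → R2 = 30
  CMP R4, R2  → computes 30 - 30 = 0
  Result is zero, so values are equal
ZF = 1

1


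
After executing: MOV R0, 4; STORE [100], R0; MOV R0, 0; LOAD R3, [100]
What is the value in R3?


Register and memory trace:
  MOV R0, 4  → R0 = 4
  STORE [100], R0  → mem[100] = 4
  MOV R0, 0  → R0 = 0
  LOAD R3, [100]  → R3 = mem[100] = 4
Final: R3 = 4

4


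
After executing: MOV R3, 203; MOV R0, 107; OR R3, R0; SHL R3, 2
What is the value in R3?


Register state trace:
  MOV R3, 203  → R3 = 203 (0b11001011)
  MOV R0, 107  → R0 = 107 (0b01101011)
  OR R3, R0  → R3 = 203 OR 107 = 235 (0b11101011)
  SHL R3, 2  → R3 = 235 << 2 = 940
Final: R3 = 940

940


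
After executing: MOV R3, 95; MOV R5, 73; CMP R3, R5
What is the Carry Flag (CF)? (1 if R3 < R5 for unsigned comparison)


Register state trace:
  MOV R3, 95  → R3 = 95
  MOV R5, 73  → R5 = 73
  CMP R3, R5  → unsigned 95 - 73: no borrow
  95 >= 73, so CF = 0
CF = 0

0


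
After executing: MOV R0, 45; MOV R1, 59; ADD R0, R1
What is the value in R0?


Register state trace:
  MOV R0, 45  → R0 = 45
  MOV R1, 59  → R1 = 59
  ADD R0, R1  → R0 = 45 + 59 = 104
Final: R0 = 104

104


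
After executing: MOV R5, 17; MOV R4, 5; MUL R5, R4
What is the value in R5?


Register state trace:
  MOV R5, 17  → R5 = 17
  MOV R4, 5  → R4 = 5
  MUL R5, R4  → R5 = 17 * 5 = 85
Final: R5 = 85

85


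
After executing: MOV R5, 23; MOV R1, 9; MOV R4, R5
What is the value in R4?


Register state trace:
  MOV R5, 23  → R5 = 23
  MOV R1, 9  → R1 = 9
  MOV R4, R5  → R4 = 23
Final: R4 = 23

23


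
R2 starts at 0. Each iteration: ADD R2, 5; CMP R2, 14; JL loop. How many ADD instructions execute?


Loop trace (R2 starts at 0, target 14, step 5):
  ADD #1: R2 = 0 + 5 = 5  → 5 < 14, loop
  ADD #2: R2 = 5 + 5 = 10  → 10 < 14, loop
  ADD #3: R2 = 10 + 5 = 15  → 15 >= 14, exit
Total ADD instructions: 3

3


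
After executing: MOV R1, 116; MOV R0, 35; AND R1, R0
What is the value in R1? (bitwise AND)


Register state trace:
  MOV R1, 116  → R1 = 116 (0b01110100)
  MOV R0, 35  → R0 = 35 (0b00100011)
  AND R1, R0  → R1 = 116 AND 35 = 32 (0b00100000)
Final: R1 = 32

32


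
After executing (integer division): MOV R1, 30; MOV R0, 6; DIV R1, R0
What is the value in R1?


Register state trace:
  MOV R1, 30  → R1 = 30
  MOV R0, 6  → R0 = 6
  DIV R1, R0  → R1 = 30 // 6 = 5
Final: R1 = 5

5


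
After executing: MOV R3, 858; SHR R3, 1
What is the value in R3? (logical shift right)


Register state trace:
  MOV R3, 858  → R3 = 858
  SHR R3, 1  → R3 = 858 >> 1 = 858 // 2^1 = 429
Final: R3 = 429

429


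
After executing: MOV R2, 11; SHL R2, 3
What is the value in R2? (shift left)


Register state trace:
  MOV R2, 11  → R2 = 11
  SHL R2, 3  → R2 = 11 << 3 = 11 * 2^3 = 88
Final: R2 = 88

88


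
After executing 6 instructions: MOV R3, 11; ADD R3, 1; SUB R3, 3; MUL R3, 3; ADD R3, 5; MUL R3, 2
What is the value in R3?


Register state trace:
  MOV R3, 11  → R3 = 11
  ADD R3, 1  → R3 = 11 + 1 = 12
  SUB R3, 3  → R3 = 12 - 3 = 9
  MUL R3, 3  → R3 = 9 * 3 = 27
  ADD R3, 5  → R3 = 27 + 5 = 32
  MUL R3, 2  → R3 = 32 * 2 = 64
Final: R3 = 64

64


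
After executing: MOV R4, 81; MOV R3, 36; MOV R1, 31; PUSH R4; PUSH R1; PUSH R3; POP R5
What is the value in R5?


Stack trace (top is rightmost):
  MOV R4, 81  → R4 = 81
  MOV R3, 36  → R3 = 36
  MOV R1, 31  → R1 = 31
  PUSH R4  → stack: [81]
  PUSH R1  → stack: [81, 31]
  PUSH R3  → stack: [81, 31, 36]
  POP R5  → R5 = 36, stack: [81, 31]
Final: R5 = 36

36


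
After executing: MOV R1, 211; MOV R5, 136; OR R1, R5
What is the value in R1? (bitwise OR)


Register state trace:
  MOV R1, 211  → R1 = 211 (0b11010011)
  MOV R5, 136  → R5 = 136 (0b10001000)
  OR R1, R5   → R1 = 211 OR 136 = 219 (0b11011011)
Final: R1 = 219

219


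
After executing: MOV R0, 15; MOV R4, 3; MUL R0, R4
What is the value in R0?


Register state trace:
  MOV R0, 15  → R0 = 15
  MOV R4, 3  → R4 = 3
  MUL R0, R4  → R0 = 15 * 3 = 45
Final: R0 = 45

45


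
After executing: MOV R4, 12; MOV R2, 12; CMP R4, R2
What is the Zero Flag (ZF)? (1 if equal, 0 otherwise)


Register state trace:
  MOV R4, 12  → R4 = 12
  MOV R2, 12  → R2 = 12
  CMP R4, R2  → computes 12 - 12 = 0
  Result is zero, so values are equal
ZF = 1

1


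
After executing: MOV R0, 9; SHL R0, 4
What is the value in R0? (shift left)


Register state trace:
  MOV R0, 9  → R0 = 9
  SHL R0, 4  → R0 = 9 << 4 = 9 * 2^4 = 144
Final: R0 = 144

144


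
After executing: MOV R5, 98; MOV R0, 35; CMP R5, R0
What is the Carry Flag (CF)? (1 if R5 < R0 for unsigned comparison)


Register state trace:
  MOV R5, 98  → R5 = 98
  MOV R0, 35  → R0 = 35
  CMP R5, R0  → unsigned 98 - 35: no borrow
  98 >= 35, so CF = 0
CF = 0

0


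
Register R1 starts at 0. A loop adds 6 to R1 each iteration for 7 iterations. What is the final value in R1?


Starting value: R1 = 0
  Iter 1: R1 = 0 + 6 = 6
  Iter 2: R1 = 6 + 6 = 12
  Iter 3: R1 = 12 + 6 = 18
  Iter 4: R1 = 18 + 6 = 24
  Iter 5: R1 = 24 + 6 = 30
  Iter 6: R1 = 30 + 6 = 36
  Iter 7: R1 = 36 + 6 = 42
Final: R1 = 42

42


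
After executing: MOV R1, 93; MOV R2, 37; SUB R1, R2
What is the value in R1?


Register state trace:
  MOV R1, 93  → R1 = 93
  MOV R2, 37  → R2 = 37
  SUB R1, R2  → R1 = 93 - 37 = 56
Final: R1 = 56

56


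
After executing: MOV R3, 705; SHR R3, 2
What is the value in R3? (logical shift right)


Register state trace:
  MOV R3, 705  → R3 = 705
  SHR R3, 2  → R3 = 705 >> 2 = 705 // 2^2 = 176
Final: R3 = 176

176


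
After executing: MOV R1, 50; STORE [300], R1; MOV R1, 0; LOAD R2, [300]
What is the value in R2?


Register and memory trace:
  MOV R1, 50  → R1 = 50
  STORE [300], R1  → mem[300] = 50
  MOV R1, 0  → R1 = 0
  LOAD R2, [300]  → R2 = mem[300] = 50
Final: R2 = 50

50


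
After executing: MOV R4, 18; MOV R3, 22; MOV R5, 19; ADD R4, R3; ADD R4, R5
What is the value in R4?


Register state trace:
  MOV R4, 18  → R4 = 18
  MOV R3, 22  → R3 = 22
  MOV R5, 19  → R5 = 19
  ADD R4, R3  → R4 = 18 + 22 = 40
  ADD R4, R5  → R4 = 40 + 19 = 59
Final: R4 = 59

59


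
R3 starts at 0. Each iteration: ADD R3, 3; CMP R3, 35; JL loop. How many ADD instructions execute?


Loop trace (R3 starts at 0, target 35, step 3):
  ADD #1: R3 = 0 + 3 = 3  → 3 < 35, loop
  ADD #2: R3 = 3 + 3 = 6  → 6 < 35, loop
  ADD #3: R3 = 6 + 3 = 9  → 9 < 35, loop
  ADD #4: R3 = 9 + 3 = 12  → 12 < 35, loop
  ADD #5: R3 = 12 + 3 = 15  → 15 < 35, loop
  ADD #6: R3 = 15 + 3 = 18  → 18 < 35, loop
  ADD #7: R3 = 18 + 3 = 21  → 21 < 35, loop
  ADD #8: R3 = 21 + 3 = 24  → 24 < 35, loop
  ADD #9: R3 = 24 + 3 = 27  → 27 < 35, loop
  ADD #10: R3 = 27 + 3 = 30  → 30 < 35, loop
  ADD #11: R3 = 30 + 3 = 33  → 33 < 35, loop
  ADD #12: R3 = 33 + 3 = 36  → 36 >= 35, exit
Total ADD instructions: 12

12


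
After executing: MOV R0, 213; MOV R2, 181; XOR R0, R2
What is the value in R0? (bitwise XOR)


Register state trace:
  MOV R0, 213  → R0 = 213 (0b11010101)
  MOV R2, 181  → R2 = 181 (0b10110101)
  XOR R0, R2  → R0 = 213 XOR 181 = 96 (0b01100000)
Final: R0 = 96

96


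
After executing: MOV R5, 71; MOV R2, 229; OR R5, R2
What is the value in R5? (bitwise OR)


Register state trace:
  MOV R5, 71  → R5 = 71 (0b01000111)
  MOV R2, 229  → R2 = 229 (0b11100101)
  OR R5, R2   → R5 = 71 OR 229 = 231 (0b11100111)
Final: R5 = 231

231


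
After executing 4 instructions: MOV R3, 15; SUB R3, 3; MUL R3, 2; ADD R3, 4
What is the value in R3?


Register state trace:
  MOV R3, 15  → R3 = 15
  SUB R3, 3  → R3 = 15 - 3 = 12
  MUL R3, 2  → R3 = 12 * 2 = 24
  ADD R3, 4  → R3 = 24 + 4 = 28
Final: R3 = 28

28


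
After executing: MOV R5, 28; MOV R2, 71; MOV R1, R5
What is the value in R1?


Register state trace:
  MOV R5, 28  → R5 = 28
  MOV R2, 71  → R2 = 71
  MOV R1, R5  → R1 = 28
Final: R1 = 28

28


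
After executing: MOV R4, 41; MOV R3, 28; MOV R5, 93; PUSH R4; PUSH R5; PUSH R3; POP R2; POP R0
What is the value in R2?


Stack trace (top is rightmost):
  MOV R4, 41  → R4 = 41
  MOV R3, 28  → R3 = 28
  MOV R5, 93  → R5 = 93
  PUSH R4  → stack: [41]
  PUSH R5  → stack: [41, 93]
  PUSH R3  → stack: [41, 93, 28]
  POP R2  → R2 = 28, stack: [41, 93]
  POP R0  → R0 = 93, stack: [41]
Final: R2 = 28

28


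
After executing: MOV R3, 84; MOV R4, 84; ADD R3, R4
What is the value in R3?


Register state trace:
  MOV R3, 84  → R3 = 84
  MOV R4, 84  → R4 = 84
  ADD R3, R4  → R3 = 84 + 84 = 168
Final: R3 = 168

168


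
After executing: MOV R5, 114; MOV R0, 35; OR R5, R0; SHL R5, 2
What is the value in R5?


Register state trace:
  MOV R5, 114  → R5 = 114 (0b01110010)
  MOV R0, 35  → R0 = 35 (0b00100011)
  OR R5, R0  → R5 = 114 OR 35 = 115 (0b01110011)
  SHL R5, 2  → R5 = 115 << 2 = 460
Final: R5 = 460

460


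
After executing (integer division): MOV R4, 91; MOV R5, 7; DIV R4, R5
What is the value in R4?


Register state trace:
  MOV R4, 91  → R4 = 91
  MOV R5, 7  → R5 = 7
  DIV R4, R5  → R4 = 91 // 7 = 13
Final: R4 = 13

13


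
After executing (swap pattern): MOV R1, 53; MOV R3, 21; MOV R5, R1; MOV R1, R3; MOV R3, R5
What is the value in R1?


Register state trace (swap pattern):
  MOV R1, 53  → R1 = 53
  MOV R3, 21  → R3 = 21
  MOV R5, R1  → R5 = 53  (save R1)
  MOV R1, R3  → R1 = 21  (R1 gets R3's value)
  MOV R3, R5  → R3 = 53  (R3 gets saved value)
Final: R1 = 21

21


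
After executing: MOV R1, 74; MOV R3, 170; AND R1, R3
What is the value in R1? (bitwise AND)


Register state trace:
  MOV R1, 74  → R1 = 74 (0b01001010)
  MOV R3, 170  → R3 = 170 (0b10101010)
  AND R1, R3  → R1 = 74 AND 170 = 10 (0b00001010)
Final: R1 = 10

10


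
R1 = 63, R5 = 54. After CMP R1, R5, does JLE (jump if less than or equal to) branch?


Trace:
  R1 = 63, R5 = 54
  CMP R1, R5  → compares 63 vs 54
  JLE checks: is 63 less than or equal to 54?
  63 > 54, so condition is false
Branch taken: No

No


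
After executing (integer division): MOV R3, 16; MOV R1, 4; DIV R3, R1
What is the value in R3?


Register state trace:
  MOV R3, 16  → R3 = 16
  MOV R1, 4  → R1 = 4
  DIV R3, R1  → R3 = 16 // 4 = 4
Final: R3 = 4

4


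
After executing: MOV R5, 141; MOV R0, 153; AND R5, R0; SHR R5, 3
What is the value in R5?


Register state trace:
  MOV R5, 141  → R5 = 141 (0b10001101)
  MOV R0, 153  → R0 = 153 (0b10011001)
  AND R5, R0  → R5 = 141 AND 153 = 137 (0b10001001)
  SHR R5, 3  → R5 = 137 >> 3 = 17
Final: R5 = 17

17


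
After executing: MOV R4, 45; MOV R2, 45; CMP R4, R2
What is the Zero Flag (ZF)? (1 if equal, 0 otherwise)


Register state trace:
  MOV R4, 45  → R4 = 45
  MOV R2, 45  → R2 = 45
  CMP R4, R2  → computes 45 - 45 = 0
  Result is zero, so values are equal
ZF = 1

1


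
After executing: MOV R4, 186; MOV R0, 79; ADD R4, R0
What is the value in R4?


Register state trace:
  MOV R4, 186  → R4 = 186
  MOV R0, 79  → R0 = 79
  ADD R4, R0  → R4 = 186 + 79 = 265
Final: R4 = 265

265


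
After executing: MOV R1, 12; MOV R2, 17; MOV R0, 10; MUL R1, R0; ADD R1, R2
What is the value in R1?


Register state trace:
  MOV R1, 12  → R1 = 12
  MOV R2, 17  → R2 = 17
  MOV R0, 10  → R0 = 10
  MUL R1, R0  → R1 = 12 * 10 = 120
  ADD R1, R2  → R1 = 120 + 17 = 137
Final: R1 = 137

137


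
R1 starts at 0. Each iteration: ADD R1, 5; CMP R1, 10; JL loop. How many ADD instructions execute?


Loop trace (R1 starts at 0, target 10, step 5):
  ADD #1: R1 = 0 + 5 = 5  → 5 < 10, loop
  ADD #2: R1 = 5 + 5 = 10  → 10 >= 10, exit
Total ADD instructions: 2

2


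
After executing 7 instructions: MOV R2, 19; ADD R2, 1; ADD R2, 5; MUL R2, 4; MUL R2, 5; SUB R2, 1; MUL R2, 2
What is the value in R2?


Register state trace:
  MOV R2, 19  → R2 = 19
  ADD R2, 1  → R2 = 19 + 1 = 20
  ADD R2, 5  → R2 = 20 + 5 = 25
  MUL R2, 4  → R2 = 25 * 4 = 100
  MUL R2, 5  → R2 = 100 * 5 = 500
  SUB R2, 1  → R2 = 500 - 1 = 499
  MUL R2, 2  → R2 = 499 * 2 = 998
Final: R2 = 998

998


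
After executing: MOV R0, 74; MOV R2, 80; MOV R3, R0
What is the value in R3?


Register state trace:
  MOV R0, 74  → R0 = 74
  MOV R2, 80  → R2 = 80
  MOV R3, R0  → R3 = 74
Final: R3 = 74

74


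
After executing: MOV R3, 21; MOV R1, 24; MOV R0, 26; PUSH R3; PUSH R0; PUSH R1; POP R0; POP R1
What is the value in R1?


Stack trace (top is rightmost):
  MOV R3, 21  → R3 = 21
  MOV R1, 24  → R1 = 24
  MOV R0, 26  → R0 = 26
  PUSH R3  → stack: [21]
  PUSH R0  → stack: [21, 26]
  PUSH R1  → stack: [21, 26, 24]
  POP R0  → R0 = 24, stack: [21, 26]
  POP R1  → R1 = 26, stack: [21]
Final: R1 = 26

26
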